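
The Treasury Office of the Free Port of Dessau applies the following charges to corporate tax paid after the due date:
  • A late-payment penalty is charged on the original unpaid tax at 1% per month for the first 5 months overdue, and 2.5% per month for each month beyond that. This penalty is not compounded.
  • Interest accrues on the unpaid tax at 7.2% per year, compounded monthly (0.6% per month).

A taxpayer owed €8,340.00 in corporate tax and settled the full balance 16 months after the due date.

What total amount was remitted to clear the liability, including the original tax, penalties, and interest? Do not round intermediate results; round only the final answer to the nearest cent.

Penalty, months 1–5: 5 × 1% × €8,340.00 = €417.00
Penalty, months 6–16: 11 × 2.5% × €8,340.00 = €2,293.50
Interest: €8,340.00 × ((1 + 0.006)^16 − 1) = €8,340.00 × 0.1004434… = €837.6976…
Total = €8,340.00 + €2,710.5000 + €837.6976… = €11,888.20

€11,888.20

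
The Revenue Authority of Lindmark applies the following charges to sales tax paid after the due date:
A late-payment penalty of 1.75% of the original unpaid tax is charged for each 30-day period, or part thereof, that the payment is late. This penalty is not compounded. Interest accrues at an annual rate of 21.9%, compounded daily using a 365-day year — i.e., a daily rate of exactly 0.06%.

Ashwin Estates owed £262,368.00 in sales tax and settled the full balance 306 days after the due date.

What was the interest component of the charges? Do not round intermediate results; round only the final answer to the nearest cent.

£52,859.01

Interest: £262,368.00 × ((1 + 0.0006)^306 − 1) = £262,368.00 × 0.20146896… = £52,859.0083…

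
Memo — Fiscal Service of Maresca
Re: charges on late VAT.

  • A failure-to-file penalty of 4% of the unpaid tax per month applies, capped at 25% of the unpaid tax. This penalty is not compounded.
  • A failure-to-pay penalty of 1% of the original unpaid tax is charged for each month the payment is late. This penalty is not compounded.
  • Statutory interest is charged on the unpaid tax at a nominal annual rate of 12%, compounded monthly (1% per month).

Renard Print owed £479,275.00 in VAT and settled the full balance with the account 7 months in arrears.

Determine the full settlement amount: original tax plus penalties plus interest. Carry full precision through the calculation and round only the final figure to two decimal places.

£667,215.67

Failure-to-file: 7 × 4% × £479,275.00 = £134,197.00, capped at 25% × £479,275.00 = £119,818.75
Failure-to-pay penalty = 1% × £479,275.00 × 7 mo = £33,549.25
Interest: £479,275.00 × ((1 + 0.01)^7 − 1) = £479,275.00 × 0.0721354… = £34,572.6709…
Total = £479,275.00 + £153,368.0000 + £34,572.6709… = £667,215.67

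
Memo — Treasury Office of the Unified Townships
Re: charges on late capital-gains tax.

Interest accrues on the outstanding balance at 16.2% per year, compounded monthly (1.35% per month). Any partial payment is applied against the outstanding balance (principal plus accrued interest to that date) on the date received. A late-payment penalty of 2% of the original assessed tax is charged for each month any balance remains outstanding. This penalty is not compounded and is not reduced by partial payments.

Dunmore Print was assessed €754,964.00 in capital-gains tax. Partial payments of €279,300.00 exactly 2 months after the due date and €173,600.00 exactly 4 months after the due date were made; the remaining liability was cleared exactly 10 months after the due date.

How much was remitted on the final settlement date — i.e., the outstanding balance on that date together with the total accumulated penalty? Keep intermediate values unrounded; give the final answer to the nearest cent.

Balance at month 2: €754,964.0000 × (1 + 0.0135)^2 = €775,485.6202…
After €279,300.00 payment: €775,485.6202… − €279,300.00 = €496,185.6202…
Balance at month 4: €496,185.6202… × (1 + 0.0135)^2 = €509,673.0618…
After €173,600.00 payment: €509,673.0618… − €173,600.00 = €336,073.0618…
Balance at month 10: €336,073.0618… × (1 + 0.0135)^6 = €364,230.4252…
Penalty: 10 × 2% × €754,964.00 = €150,992.80
Final settlement = outstanding balance + penalty = €364,230.4252… + €150,992.80 = €515,223.23

€515,223.23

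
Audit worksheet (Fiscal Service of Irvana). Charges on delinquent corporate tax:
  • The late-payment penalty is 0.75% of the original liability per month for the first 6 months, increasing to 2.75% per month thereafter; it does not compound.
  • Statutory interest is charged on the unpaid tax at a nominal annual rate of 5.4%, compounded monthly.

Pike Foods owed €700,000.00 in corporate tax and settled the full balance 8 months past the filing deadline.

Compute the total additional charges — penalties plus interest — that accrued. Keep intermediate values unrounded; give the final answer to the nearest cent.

€95,600.49

Penalty, months 1–6: 6 × 0.75% × €700,000.00 = €31,500.00
Penalty, months 7–8: 2 × 2.75% × €700,000.00 = €38,500.00
Interest (5.4%/yr ÷ 12 = 0.45%/month): €700,000.00 × ((1 + 0.0045)^8 − 1) = €25,600.4923…
Penalties + interest = €70,000.0000 + €25,600.4923… = €95,600.49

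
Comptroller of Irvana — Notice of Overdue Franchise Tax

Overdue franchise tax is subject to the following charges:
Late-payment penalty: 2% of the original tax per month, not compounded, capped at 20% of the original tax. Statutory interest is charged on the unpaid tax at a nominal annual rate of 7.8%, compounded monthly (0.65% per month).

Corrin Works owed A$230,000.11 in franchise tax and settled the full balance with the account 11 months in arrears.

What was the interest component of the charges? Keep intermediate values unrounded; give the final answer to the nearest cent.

A$16,990.03

Interest: A$230,000.11 × ((1 + 0.0065)^11 − 1) = A$230,000.11 × 0.0738697… = A$16,990.0294…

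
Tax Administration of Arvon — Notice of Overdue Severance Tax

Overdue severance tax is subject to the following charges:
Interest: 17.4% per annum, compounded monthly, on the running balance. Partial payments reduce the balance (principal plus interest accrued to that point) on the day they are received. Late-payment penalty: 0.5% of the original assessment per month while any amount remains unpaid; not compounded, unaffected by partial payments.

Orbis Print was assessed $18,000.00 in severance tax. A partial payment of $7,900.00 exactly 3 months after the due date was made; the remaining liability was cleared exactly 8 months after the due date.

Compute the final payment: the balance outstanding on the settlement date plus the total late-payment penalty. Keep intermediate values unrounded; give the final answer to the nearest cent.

Monthly rate = 17.4% ÷ 12 = 1.45%
Balance at month 3: $18,000.0000 × (1 + 0.0145)^3 = $18,794.4084…
After $7,900.00 payment: $18,794.4084… − $7,900.00 = $10,894.4084…
Balance at month 8: $10,894.4084… × (1 + 0.0145)^5 = $11,707.4930…
Penalty: 8 × 0.5% × $18,000.00 = $720.00
Final settlement = outstanding balance + penalty = $11,707.4930… + $720.00 = $12,427.49

$12,427.49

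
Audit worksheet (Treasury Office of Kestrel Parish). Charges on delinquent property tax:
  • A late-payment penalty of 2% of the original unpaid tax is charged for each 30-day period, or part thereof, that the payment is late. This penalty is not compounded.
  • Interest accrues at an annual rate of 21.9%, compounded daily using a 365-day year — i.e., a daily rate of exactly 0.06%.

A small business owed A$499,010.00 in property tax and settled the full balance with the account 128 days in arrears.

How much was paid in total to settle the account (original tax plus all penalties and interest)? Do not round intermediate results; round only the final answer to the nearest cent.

A$588,732.61

Penalty periods: ⌈128/30⌉ = 5; penalty = 5 × 2% × A$499,010.00 = A$49,901.00
Interest: A$499,010.00 × ((1 + 0.0006)^128 − 1) = A$499,010.00 × 0.07980122… = A$39,821.6071…
Total = A$499,010.00 + A$49,901.0000 + A$39,821.6071… = A$588,732.61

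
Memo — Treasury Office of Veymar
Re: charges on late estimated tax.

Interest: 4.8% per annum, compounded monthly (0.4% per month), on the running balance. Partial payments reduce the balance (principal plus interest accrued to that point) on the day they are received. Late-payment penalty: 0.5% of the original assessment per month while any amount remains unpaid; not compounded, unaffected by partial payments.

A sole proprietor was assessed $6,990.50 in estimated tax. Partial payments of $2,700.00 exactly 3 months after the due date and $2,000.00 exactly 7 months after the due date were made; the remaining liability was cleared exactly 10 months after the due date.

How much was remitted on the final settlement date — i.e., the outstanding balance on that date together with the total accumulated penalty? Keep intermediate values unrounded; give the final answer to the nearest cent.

Balance at month 3: $6,990.5000 × (1 + 0.004)^3 = $7,074.7220…
After $2,700.00 payment: $7,074.7220… − $2,700.00 = $4,374.7220…
Balance at month 7: $4,374.7220… × (1 + 0.004)^4 = $4,445.1386…
After $2,000.00 payment: $4,445.1386… − $2,000.00 = $2,445.1386…
Balance at month 10: $2,445.1386… × (1 + 0.004)^3 = $2,474.5978…
Penalty: 10 × 0.5% × $6,990.50 = $349.53…
Final settlement = outstanding balance + penalty = $2,474.5978… + $349.53… = $2,824.12

$2,824.12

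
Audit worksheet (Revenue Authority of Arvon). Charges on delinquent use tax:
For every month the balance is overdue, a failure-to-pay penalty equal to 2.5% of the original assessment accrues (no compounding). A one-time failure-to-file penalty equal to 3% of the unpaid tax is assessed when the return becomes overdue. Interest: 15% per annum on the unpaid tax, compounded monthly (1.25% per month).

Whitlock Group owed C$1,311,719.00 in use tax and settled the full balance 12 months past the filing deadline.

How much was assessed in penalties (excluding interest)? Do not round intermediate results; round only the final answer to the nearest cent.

C$432,867.27

Failure-to-file penalty: 3% × C$1,311,719.00 = C$39,351.57
Failure-to-pay penalty = 2.5% × C$1,311,719.00 × 12 mo = C$393,515.70
Total penalty = C$39,351.57 + C$393,515.70 = C$432,867.27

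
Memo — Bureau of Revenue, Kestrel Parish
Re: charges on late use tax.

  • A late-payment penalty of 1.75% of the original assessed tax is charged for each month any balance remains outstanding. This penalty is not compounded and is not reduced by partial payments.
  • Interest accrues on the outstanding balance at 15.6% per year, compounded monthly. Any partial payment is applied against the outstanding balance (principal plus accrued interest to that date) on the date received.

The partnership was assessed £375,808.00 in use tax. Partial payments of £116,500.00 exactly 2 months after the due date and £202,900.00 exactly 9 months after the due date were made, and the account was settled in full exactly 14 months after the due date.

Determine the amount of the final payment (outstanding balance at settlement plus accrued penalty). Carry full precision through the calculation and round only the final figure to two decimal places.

£189,901.81

Monthly rate = 15.6% ÷ 12 = 1.3%
Balance at month 2: £375,808.0000 × (1 + 0.013)^2 = £385,642.5196…
After £116,500.00 payment: £385,642.5196… − £116,500.00 = £269,142.5196…
Balance at month 9: £269,142.5196… × (1 + 0.013)^7 = £294,610.6425…
After £202,900.00 payment: £294,610.6425… − £202,900.00 = £91,710.6425…
Balance at month 14: £91,710.6425… × (1 + 0.013)^5 = £97,828.8533…
Penalty: 14 × 1.75% × £375,808.00 = £92,072.96
Final settlement = outstanding balance + penalty = £97,828.8533… + £92,072.96 = £189,901.81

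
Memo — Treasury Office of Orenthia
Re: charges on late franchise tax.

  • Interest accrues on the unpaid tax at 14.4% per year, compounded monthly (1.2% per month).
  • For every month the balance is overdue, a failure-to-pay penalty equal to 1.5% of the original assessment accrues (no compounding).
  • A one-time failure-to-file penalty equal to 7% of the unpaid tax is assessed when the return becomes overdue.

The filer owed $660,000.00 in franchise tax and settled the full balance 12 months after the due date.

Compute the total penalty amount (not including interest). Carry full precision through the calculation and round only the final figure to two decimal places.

Failure-to-file penalty: 7% × $660,000.00 = $46,200.00
Failure-to-pay penalty: 12 × 1.5% × $660,000.00 = $118,800.00
Total penalty = $46,200.00 + $118,800.00 = $165,000.00

$165,000.00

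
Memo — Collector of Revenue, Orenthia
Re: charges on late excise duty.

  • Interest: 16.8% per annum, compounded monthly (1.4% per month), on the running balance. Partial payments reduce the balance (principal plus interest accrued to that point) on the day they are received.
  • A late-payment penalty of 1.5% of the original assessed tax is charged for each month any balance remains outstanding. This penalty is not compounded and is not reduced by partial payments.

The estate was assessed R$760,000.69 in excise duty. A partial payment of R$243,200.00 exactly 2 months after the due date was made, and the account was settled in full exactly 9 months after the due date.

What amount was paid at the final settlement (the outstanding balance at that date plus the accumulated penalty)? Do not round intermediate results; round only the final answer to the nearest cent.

Balance at month 2: R$760,000.6900 × (1 + 0.014)^2 = R$781,429.6695…
After R$243,200.00 payment: R$781,429.6695… − R$243,200.00 = R$538,229.6695…
Balance at month 9: R$538,229.6695… × (1 + 0.014)^7 = R$593,243.9517…
Penalty: 9 × 1.5% × R$760,000.69 = R$102,600.09…
Final settlement = outstanding balance + penalty = R$593,243.9517… + R$102,600.09… = R$695,844.04

R$695,844.04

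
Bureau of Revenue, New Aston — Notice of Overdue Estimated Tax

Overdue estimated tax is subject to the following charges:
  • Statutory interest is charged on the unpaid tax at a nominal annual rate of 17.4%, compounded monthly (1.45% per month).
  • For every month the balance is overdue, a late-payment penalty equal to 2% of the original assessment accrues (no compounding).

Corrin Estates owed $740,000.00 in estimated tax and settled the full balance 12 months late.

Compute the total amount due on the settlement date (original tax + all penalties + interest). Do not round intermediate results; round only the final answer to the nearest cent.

Late-payment penalty = 2% × $740,000.00 × 12 mo = $177,600.00
Interest: $740,000.00 × ((1 + 0.0145)^12 − 1) = $740,000.00 × 0.1885696… = $139,541.5006…
Total = $740,000.00 + $177,600.0000 + $139,541.5006… = $1,057,141.50

$1,057,141.50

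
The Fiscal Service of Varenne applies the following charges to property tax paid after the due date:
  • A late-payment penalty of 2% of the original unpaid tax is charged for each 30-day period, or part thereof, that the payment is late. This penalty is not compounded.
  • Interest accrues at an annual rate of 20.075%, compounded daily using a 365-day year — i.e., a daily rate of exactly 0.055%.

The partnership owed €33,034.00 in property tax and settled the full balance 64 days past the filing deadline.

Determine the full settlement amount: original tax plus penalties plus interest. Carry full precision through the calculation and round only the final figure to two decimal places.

€36,199.21

Penalty periods: ⌈64/30⌉ = 3; penalty = 3 × 2% × €33,034.00 = €1,982.04
Interest: €33,034.00 × ((1 + 0.00055)^64 − 1) = €33,034.00 × 0.03581683… = €1,183.1732…
Total = €33,034.00 + €1,982.0400 + €1,183.1732… = €36,199.21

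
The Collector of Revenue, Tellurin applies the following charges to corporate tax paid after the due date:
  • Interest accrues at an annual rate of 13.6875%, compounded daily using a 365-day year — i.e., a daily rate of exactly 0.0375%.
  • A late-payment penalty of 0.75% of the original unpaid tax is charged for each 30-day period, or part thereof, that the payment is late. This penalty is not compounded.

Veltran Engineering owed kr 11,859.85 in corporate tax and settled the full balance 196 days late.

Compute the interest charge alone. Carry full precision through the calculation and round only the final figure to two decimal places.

Interest: kr 11,859.85 × ((1 + 0.000375)^196 − 1) = kr 11,859.85 × 0.07625371… = kr 904.3575…

kr 904.36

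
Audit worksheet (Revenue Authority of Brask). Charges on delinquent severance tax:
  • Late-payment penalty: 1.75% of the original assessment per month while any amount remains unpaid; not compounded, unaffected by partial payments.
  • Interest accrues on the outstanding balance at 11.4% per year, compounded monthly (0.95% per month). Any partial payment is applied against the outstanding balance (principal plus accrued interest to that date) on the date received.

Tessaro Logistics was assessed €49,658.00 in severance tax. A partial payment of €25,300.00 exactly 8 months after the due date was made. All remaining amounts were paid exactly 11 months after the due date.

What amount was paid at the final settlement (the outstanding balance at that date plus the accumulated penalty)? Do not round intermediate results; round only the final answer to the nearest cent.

€38,632.15

Balance at month 8: €49,658.0000 × (1 + 0.0095)^8 = €53,559.9065…
After €25,300.00 payment: €53,559.9065… − €25,300.00 = €28,259.9065…
Balance at month 11: €28,259.9065… × (1 + 0.0095)^3 = €29,072.9895…
Penalty: 11 × 1.75% × €49,658.00 = €9,559.17…
Final settlement = outstanding balance + penalty = €29,072.9895… + €9,559.17… = €38,632.15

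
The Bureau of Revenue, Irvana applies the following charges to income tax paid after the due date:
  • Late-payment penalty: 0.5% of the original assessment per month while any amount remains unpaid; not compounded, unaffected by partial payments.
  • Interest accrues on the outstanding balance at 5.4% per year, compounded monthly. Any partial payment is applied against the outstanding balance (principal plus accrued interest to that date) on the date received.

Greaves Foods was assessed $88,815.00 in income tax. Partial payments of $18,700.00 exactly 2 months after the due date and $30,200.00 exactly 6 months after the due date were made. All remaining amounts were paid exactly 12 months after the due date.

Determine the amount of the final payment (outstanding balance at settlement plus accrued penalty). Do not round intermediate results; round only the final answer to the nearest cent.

Monthly rate = 5.4% ÷ 12 = 0.45%
Balance at month 2: $88,815.0000 × (1 + 0.0045)^2 = $89,616.1335…
After $18,700.00 payment: $89,616.1335… − $18,700.00 = $70,916.1335…
Balance at month 6: $70,916.1335… × (1 + 0.0045)^4 = $72,201.2661…
After $30,200.00 payment: $72,201.2661… − $30,200.00 = $42,001.2661…
Balance at month 12: $42,001.2661… × (1 + 0.0045)^6 = $43,148.1350…
Penalty: 12 × 0.5% × $88,815.00 = $5,328.90
Final settlement = outstanding balance + penalty = $43,148.1350… + $5,328.90 = $48,477.03

$48,477.03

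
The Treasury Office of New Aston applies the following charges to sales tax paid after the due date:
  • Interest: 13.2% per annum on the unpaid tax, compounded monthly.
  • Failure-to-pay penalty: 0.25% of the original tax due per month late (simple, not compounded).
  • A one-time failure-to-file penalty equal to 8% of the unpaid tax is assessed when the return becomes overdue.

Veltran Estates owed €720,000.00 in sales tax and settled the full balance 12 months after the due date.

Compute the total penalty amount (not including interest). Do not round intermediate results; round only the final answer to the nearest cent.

Failure-to-file penalty: 8% × €720,000.00 = €57,600.00
Failure-to-pay penalty: 12 × 0.25% × €720,000.00 = €21,600.00
Total penalty = €57,600.00 + €21,600.00 = €79,200.00

€79,200.00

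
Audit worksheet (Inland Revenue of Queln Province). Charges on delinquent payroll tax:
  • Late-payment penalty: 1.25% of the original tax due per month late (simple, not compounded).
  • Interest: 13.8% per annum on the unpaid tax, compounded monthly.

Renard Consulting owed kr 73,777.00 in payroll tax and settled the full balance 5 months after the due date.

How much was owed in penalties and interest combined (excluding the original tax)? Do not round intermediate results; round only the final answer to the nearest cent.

Late-payment penalty = 1.25% × kr 73,777.00 × 5 mo = kr 4,611.06…
Interest (13.8%/yr ÷ 12 = 1.15%/month): kr 73,777.00 × ((1 + 0.0115)^5 − 1) = kr 4,340.8761…
Penalties + interest = kr 4,611.0625 + kr 4,340.8761… = kr 8,951.94

kr 8,951.94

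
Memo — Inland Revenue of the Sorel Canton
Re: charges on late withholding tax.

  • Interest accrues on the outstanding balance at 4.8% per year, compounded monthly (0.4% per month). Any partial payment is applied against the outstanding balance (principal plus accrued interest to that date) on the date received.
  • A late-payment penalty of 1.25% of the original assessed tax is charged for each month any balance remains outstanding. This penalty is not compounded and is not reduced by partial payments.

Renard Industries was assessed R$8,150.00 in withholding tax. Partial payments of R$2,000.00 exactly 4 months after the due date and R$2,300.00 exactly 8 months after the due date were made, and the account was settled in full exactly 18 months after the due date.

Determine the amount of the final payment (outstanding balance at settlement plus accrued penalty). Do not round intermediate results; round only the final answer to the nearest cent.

R$6,082.30

Balance at month 4: R$8,150.0000 × (1 + 0.004)^4 = R$8,281.1845…
After R$2,000.00 payment: R$8,281.1845… − R$2,000.00 = R$6,281.1845…
Balance at month 8: R$6,281.1845… × (1 + 0.004)^4 = R$6,382.2880…
After R$2,300.00 payment: R$6,382.2880… − R$2,300.00 = R$4,082.2880…
Balance at month 18: R$4,082.2880… × (1 + 0.004)^10 = R$4,248.5504…
Penalty: 18 × 1.25% × R$8,150.00 = R$1,833.75
Final settlement = outstanding balance + penalty = R$4,248.5504… + R$1,833.75 = R$6,082.30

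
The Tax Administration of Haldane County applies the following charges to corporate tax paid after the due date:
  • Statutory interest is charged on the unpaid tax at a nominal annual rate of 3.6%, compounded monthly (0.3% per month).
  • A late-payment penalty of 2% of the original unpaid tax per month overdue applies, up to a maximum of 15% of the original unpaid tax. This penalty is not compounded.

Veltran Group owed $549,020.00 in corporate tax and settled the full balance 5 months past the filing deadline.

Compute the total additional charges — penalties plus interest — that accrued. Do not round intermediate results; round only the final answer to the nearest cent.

$63,186.86

Penalty: 5 × 2% × $549,020.00 = $54,902.00 (below the 15% cap of $82,353.00)
Interest: $549,020.00 × ((1 + 0.003)^5 − 1) = $549,020.00 × 0.0150903… = $8,284.8603…
Penalties + interest = $54,902.0000 + $8,284.8603… = $63,186.86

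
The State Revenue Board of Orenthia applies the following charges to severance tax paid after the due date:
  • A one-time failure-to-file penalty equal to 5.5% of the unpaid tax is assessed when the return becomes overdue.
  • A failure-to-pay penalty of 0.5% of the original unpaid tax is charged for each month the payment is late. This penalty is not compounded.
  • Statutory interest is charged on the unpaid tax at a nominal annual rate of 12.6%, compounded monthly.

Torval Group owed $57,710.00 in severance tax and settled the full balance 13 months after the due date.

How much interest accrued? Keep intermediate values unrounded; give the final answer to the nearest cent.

$8,393.31

Interest (12.6%/yr ÷ 12 = 1.05%/month): $57,710.00 × ((1 + 0.0105)^13 − 1) = $8,393.3100…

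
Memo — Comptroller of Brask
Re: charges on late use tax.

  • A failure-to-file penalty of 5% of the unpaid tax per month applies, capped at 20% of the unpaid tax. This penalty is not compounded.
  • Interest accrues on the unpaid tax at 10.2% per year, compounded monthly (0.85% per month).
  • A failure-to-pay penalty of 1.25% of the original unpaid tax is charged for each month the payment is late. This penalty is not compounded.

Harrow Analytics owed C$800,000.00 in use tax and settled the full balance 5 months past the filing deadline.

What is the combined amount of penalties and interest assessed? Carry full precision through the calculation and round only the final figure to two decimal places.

C$244,582.93

Failure-to-file: 5 × 5% × C$800,000.00 = C$200,000.00, capped at 20% × C$800,000.00 = C$160,000.00
Failure-to-pay penalty: 5 × 1.25% × C$800,000.00 = C$50,000.00
Interest: C$800,000.00 × ((1 + 0.0085)^5 − 1) = C$800,000.00 × 0.0432287… = C$34,582.9339…
Penalties + interest = C$210,000.0000 + C$34,582.9339… = C$244,582.93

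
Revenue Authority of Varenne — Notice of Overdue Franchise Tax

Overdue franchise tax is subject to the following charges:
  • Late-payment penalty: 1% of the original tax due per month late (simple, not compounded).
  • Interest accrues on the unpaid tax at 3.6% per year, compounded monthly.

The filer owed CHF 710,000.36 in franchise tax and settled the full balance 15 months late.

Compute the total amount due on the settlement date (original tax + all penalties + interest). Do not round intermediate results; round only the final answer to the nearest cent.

CHF 849,130.18

Late-payment penalty = 1% × CHF 710,000.36 × 15 mo = CHF 106,500.05…
Interest (3.6%/yr ÷ 12 = 0.3%/month): CHF 710,000.36 × ((1 + 0.003)^15 − 1) = CHF 32,629.7679…
Total = CHF 710,000.36 + CHF 106,500.0540 + CHF 32,629.7679… = CHF 849,130.18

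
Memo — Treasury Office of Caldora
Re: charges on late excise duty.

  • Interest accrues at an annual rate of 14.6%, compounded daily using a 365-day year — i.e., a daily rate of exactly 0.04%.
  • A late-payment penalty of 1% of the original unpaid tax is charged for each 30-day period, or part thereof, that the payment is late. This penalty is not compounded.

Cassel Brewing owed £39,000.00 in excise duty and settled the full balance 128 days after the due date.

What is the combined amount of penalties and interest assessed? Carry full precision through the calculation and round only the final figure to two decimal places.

Penalty periods: ⌈128/30⌉ = 5; penalty = 5 × 1% × £39,000.00 = £1,950.00
Interest: £39,000.00 × ((1 + 0.0004)^128 − 1) = £39,000.00 × 0.05252260… = £2,048.3816…
Penalties + interest = £1,950.0000 + £2,048.3816… = £3,998.38

£3,998.38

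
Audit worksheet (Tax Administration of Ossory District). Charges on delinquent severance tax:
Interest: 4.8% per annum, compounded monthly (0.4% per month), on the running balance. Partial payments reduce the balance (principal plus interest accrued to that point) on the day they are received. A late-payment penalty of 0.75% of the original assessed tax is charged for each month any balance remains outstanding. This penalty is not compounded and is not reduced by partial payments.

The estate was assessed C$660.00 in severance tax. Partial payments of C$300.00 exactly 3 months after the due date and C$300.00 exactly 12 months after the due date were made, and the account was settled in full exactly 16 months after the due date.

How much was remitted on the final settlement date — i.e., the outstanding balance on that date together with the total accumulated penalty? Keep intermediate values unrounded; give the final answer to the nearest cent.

C$161.92

Balance at month 3: C$660.0000 × (1 + 0.004)^3 = C$667.9517…
After C$300.00 payment: C$667.9517… − C$300.00 = C$367.9517…
Balance at month 12: C$367.9517… × (1 + 0.004)^9 = C$381.4119…
After C$300.00 payment: C$381.4119… − C$300.00 = C$81.4119…
Balance at month 16: C$81.4119… × (1 + 0.004)^4 = C$82.7223…
Penalty: 16 × 0.75% × C$660.00 = C$79.20
Final settlement = outstanding balance + penalty = C$82.7223… + C$79.20 = C$161.92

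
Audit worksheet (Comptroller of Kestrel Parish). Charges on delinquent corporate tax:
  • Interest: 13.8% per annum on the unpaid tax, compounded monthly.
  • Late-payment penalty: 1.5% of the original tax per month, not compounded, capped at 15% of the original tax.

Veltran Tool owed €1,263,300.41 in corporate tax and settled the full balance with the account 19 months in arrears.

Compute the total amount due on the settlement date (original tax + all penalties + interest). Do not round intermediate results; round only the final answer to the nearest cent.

Penalty (uncapped): 19 × 1.5% × €1,263,300.41 = €360,040.62…; cap = 15% × €1,263,300.41 = €189,495.06… → penalty = €189,495.06…
Interest (13.8%/yr ÷ 12 = 1.15%/month): €1,263,300.41 × ((1 + 0.0115)^19 − 1) = €306,550.8002…
Total = €1,263,300.41 + €189,495.0615 + €306,550.8002… = €1,759,346.27

€1,759,346.27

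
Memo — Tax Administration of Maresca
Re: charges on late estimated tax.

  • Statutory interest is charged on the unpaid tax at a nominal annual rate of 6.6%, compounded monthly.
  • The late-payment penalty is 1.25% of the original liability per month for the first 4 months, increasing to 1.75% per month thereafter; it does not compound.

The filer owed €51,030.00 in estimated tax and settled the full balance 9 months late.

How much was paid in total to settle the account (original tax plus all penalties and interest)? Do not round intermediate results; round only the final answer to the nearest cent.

Penalty, months 1–4: 4 × 1.25% × €51,030.00 = €2,551.50
Penalty, months 5–9: 5 × 1.75% × €51,030.00 = €4,465.13…
Interest (6.6%/yr ÷ 12 = 0.55%/month): €51,030.00 × ((1 + 0.0055)^9 − 1) = €2,582.2758…
Total = €51,030.00 + €7,016.6250 + €2,582.2758… = €60,628.90

€60,628.90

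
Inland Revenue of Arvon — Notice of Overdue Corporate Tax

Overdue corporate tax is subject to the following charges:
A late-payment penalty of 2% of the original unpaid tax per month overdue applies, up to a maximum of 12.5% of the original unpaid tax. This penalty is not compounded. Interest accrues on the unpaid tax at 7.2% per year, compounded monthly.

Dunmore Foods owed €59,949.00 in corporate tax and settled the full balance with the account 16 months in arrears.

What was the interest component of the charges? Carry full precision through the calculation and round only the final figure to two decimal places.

€6,021.48

Interest (7.2%/yr ÷ 12 = 0.6%/month): €59,949.00 × ((1 + 0.006)^16 − 1) = €6,021.4786…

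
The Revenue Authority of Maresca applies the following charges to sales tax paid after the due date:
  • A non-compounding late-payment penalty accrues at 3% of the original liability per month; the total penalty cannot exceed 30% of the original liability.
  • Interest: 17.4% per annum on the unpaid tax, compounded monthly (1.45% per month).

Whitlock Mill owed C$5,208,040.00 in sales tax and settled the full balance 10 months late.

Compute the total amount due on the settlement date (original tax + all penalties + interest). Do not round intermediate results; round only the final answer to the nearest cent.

C$7,576,846.85

Penalty (uncapped): 10 × 3% × C$5,208,040.00 = C$1,562,412.00; cap = 30% × C$5,208,040.00 = C$1,562,412.00 → penalty = C$1,562,412.00
Interest: C$5,208,040.00 × ((1 + 0.0145)^10 − 1) = C$5,208,040.00 × 0.1548365… = C$806,394.8498…
Total = C$5,208,040.00 + C$1,562,412.0000 + C$806,394.8498… = C$7,576,846.85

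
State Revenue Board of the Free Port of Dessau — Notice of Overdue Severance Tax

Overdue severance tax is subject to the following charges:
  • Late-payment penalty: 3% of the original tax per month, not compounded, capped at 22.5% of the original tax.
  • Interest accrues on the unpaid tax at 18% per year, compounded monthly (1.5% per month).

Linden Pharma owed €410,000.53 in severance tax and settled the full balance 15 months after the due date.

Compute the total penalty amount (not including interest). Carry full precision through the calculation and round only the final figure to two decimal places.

Penalty (uncapped): 15 × 3% × €410,000.53 = €184,500.24…; cap = 22.5% × €410,000.53 = €92,250.12… → penalty = €92,250.12…

€92,250.12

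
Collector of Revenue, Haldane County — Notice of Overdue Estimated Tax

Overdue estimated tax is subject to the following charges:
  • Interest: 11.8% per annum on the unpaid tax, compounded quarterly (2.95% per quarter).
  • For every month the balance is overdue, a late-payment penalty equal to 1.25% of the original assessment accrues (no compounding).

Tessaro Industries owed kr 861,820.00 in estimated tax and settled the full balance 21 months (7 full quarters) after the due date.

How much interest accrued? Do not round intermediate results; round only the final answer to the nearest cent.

kr 194,513.43

Interest: kr 861,820.00 × ((1 + 0.0295)^7 − 1) = kr 861,820.00 × 0.2257008… = kr 194,513.4321…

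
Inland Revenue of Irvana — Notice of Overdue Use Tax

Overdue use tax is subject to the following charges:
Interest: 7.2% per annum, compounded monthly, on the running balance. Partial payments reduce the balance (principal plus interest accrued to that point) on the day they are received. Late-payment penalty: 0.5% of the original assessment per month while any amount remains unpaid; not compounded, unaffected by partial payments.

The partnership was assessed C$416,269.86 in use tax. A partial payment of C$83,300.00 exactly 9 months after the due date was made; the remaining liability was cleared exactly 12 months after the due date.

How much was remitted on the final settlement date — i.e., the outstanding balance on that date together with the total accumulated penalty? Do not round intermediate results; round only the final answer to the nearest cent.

C$387,418.18

Monthly rate = 7.2% ÷ 12 = 0.6%
Balance at month 9: C$416,269.8600 × (1 + 0.006)^9 = C$439,295.5394…
After C$83,300.00 payment: C$439,295.5394… − C$83,300.00 = C$355,995.5394…
Balance at month 12: C$355,995.5394… × (1 + 0.006)^3 = C$362,441.9835…
Penalty: 12 × 0.5% × C$416,269.86 = C$24,976.19…
Final settlement = outstanding balance + penalty = C$362,441.9835… + C$24,976.19… = C$387,418.18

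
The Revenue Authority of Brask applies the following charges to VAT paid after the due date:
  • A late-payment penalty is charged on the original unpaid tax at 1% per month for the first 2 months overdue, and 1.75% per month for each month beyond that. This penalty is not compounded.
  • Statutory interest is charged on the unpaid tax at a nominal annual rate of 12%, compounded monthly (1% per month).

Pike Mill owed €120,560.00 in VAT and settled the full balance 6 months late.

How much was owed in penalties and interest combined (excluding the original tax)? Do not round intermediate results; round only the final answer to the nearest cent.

Penalty, months 1–2: 2 × 1% × €120,560.00 = €2,411.20
Penalty, months 3–6: 4 × 1.75% × €120,560.00 = €8,439.20
Interest: €120,560.00 × ((1 + 0.01)^6 − 1) = €120,560.00 × 0.0615202… = €7,416.8694…
Penalties + interest = €10,850.4000 + €7,416.8694… = €18,267.27

€18,267.27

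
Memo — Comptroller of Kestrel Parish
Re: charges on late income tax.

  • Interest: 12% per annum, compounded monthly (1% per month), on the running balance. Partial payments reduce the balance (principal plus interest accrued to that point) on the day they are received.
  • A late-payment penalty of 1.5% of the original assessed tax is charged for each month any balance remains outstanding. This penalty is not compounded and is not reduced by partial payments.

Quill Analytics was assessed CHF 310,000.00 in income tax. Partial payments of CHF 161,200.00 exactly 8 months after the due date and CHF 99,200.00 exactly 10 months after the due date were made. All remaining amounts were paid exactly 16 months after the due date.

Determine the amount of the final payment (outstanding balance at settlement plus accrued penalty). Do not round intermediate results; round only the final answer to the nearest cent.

Balance at month 8: CHF 310,000.0000 × (1 + 0.01)^8 = CHF 335,685.5787…
After CHF 161,200.00 payment: CHF 335,685.5787… − CHF 161,200.00 = CHF 174,485.5787…
Balance at month 10: CHF 174,485.5787… × (1 + 0.01)^2 = CHF 177,992.7389…
After CHF 99,200.00 payment: CHF 177,992.7389… − CHF 99,200.00 = CHF 78,792.7389…
Balance at month 16: CHF 78,792.7389… × (1 + 0.01)^6 = CHF 83,640.0800…
Penalty: 16 × 1.5% × CHF 310,000.00 = CHF 74,400.00
Final settlement = outstanding balance + penalty = CHF 83,640.0800… + CHF 74,400.00 = CHF 158,040.08

CHF 158,040.08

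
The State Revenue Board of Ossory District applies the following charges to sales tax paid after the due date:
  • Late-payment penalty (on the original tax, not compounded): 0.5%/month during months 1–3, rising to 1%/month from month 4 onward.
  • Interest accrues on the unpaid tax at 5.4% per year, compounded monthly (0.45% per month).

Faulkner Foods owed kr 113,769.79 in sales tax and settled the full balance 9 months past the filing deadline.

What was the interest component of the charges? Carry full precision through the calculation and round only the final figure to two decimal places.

kr 4,691.49

Interest: kr 113,769.79 × ((1 + 0.0045)^9 − 1) = kr 113,769.79 × 0.0412367… = kr 4,691.4914…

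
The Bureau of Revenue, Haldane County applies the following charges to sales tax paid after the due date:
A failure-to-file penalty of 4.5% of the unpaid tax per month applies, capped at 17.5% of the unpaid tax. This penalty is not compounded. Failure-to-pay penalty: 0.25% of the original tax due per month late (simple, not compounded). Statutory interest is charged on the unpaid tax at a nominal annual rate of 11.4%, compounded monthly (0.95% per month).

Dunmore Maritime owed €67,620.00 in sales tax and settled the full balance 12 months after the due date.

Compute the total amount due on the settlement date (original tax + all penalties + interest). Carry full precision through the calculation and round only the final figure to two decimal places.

€89,606.59

Failure-to-file: 12 × 4.5% × €67,620.00 = €36,514.80, capped at 17.5% × €67,620.00 = €11,833.50
Failure-to-pay penalty: 12 × 0.25% × €67,620.00 = €2,028.60
Interest: €67,620.00 × ((1 + 0.0095)^12 − 1) = €67,620.00 × 0.1201492… = €8,124.4900…
Total = €67,620.00 + €13,862.1000 + €8,124.4900… = €89,606.59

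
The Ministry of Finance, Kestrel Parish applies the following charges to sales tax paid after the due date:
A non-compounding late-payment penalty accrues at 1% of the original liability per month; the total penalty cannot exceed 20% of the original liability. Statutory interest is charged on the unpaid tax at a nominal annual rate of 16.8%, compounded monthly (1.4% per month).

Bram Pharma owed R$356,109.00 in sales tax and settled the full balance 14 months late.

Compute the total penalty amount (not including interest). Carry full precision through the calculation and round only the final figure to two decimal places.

R$49,855.26

Penalty: 14 × 1% × R$356,109.00 = R$49,855.26 (below the 20% cap of R$71,221.80)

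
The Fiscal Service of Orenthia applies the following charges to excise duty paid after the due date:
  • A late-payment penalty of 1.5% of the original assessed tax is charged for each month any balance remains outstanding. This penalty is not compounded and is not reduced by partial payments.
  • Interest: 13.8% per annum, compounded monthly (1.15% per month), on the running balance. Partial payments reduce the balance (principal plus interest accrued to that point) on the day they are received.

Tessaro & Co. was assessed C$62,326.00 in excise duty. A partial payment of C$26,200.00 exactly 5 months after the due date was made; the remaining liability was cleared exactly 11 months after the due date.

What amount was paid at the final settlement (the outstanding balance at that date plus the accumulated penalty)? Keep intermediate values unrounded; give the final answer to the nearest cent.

C$52,902.80

Balance at month 5: C$62,326.0000 × (1 + 0.0115)^5 = C$65,993.1245…
After C$26,200.00 payment: C$65,993.1245… − C$26,200.00 = C$39,793.1245…
Balance at month 11: C$39,793.1245… × (1 + 0.0115)^6 = C$42,619.0106…
Penalty: 11 × 1.5% × C$62,326.00 = C$10,283.79
Final settlement = outstanding balance + penalty = C$42,619.0106… + C$10,283.79 = C$52,902.80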